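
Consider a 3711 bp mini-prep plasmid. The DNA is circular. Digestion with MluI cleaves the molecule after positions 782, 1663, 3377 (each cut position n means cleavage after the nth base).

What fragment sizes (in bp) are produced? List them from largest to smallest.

1714, 1116, 881 bp

Circular molecule, 3 cuts → 3 fragments:
  1663 − 782 = 881 bp
  3377 − 1663 = 1714 bp
  wrap: 3711 − 3377 + 782 = 1116 bp
Sorted largest to smallest: 1714, 1116, 881 bp.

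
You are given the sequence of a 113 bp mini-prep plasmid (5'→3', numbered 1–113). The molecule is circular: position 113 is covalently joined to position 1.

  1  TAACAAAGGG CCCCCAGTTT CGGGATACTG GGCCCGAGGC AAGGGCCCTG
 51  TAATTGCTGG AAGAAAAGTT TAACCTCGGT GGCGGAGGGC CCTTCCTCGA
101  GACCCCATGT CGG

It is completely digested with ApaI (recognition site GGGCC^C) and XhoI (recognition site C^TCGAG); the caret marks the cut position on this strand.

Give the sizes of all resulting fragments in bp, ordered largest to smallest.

ApaI sites (GGGCCC) start at positions 8, 30, 43, 87.
ApaI cuts after base 5 of each site (before the last base), so after positions 12, 34, 47, 91.
The XhoI site (CTCGAG) starts at position 96.
XhoI cuts after the first base of each site, so after position 96.
Combined cut positions: 12, 34, 47, 91, 96.
Circular molecule, 5 cuts → 5 fragments:
  13–34 → 22 bp
  35–47 → 13 bp
  48–91 → 44 bp
  92–96 → 5 bp
  97–113 then 1–12 → 17 + 12 = 29 bp
Sorted largest to smallest: 44, 29, 22, 13, 5 bp.

44, 29, 22, 13, 5 bp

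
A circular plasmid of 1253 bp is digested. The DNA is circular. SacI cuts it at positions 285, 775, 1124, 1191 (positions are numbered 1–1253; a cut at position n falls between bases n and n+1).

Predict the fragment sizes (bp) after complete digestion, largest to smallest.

Circular molecule, 4 cuts → 4 fragments:
  775 − 285 = 490 bp
  1124 − 775 = 349 bp
  1191 − 1124 = 67 bp
  wrap: 1253 − 1191 + 285 = 347 bp
Sorted largest to smallest: 490, 349, 347, 67 bp.

490, 349, 347, 67 bp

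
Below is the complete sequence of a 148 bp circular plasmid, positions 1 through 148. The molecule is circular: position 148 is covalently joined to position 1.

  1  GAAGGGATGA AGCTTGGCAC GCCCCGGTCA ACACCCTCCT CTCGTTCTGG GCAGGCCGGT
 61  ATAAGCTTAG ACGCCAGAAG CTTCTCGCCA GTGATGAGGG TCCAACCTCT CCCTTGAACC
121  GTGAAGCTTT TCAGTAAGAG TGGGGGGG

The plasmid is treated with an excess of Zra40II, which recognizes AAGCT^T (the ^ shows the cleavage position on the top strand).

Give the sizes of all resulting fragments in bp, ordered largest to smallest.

53, 46, 34, 15 bp

Zra40II sites (AAGCTT) start at positions 10, 63, 78, 124.
Zra40II cuts after base 5 of each site (before the last base), so after positions 14, 67, 82, 128.
Circular molecule, 4 cuts → 4 fragments:
  15–67 → 53 bp
  68–82 → 15 bp
  83–128 → 46 bp
  129–148 then 1–14 → 20 + 14 = 34 bp
Sorted largest to smallest: 53, 46, 34, 15 bp.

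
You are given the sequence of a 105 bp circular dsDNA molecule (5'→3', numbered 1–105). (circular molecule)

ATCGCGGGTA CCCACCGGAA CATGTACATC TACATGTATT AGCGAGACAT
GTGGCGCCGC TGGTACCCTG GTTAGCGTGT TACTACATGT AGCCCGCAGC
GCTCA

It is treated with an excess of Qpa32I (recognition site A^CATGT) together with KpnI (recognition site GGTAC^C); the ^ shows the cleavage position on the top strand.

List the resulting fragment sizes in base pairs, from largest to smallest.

Qpa32I sites (ACATGT) start at positions 20, 32, 47, 85.
Qpa32I cuts after the first base of each site, so after positions 20, 32, 47, 85.
KpnI sites (GGTACC) start at positions 7, 62.
KpnI cuts after base 5 of each site (before the last base), so after positions 11, 66.
Combined cut positions: 11, 20, 32, 47, 66, 85.
Circular molecule, 6 cuts → 6 fragments:
  12–20 → 9 bp
  21–32 → 12 bp
  33–47 → 15 bp
  48–66 → 19 bp
  67–85 → 19 bp
  86–105 then 1–11 → 20 + 11 = 31 bp
Sorted largest to smallest: 31, 19, 19, 15, 12, 9 bp.

31, 19, 19, 15, 12, 9 bp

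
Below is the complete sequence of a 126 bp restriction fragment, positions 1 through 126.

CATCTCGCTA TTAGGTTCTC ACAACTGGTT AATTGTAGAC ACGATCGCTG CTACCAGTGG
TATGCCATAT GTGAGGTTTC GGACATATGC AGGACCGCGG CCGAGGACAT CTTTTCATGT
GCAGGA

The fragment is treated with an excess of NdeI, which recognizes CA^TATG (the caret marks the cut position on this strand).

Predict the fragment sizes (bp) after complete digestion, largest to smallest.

67, 41, 18 bp

NdeI sites (CATATG) start at positions 66, 84.
NdeI cuts after base 2 of each site, so after positions 67, 85.
Linear molecule, 2 cuts → 3 fragments:
  1–67 → 67 bp
  68–85 → 18 bp
  86–126 → 41 bp
Sorted largest to smallest: 67, 41, 18 bp.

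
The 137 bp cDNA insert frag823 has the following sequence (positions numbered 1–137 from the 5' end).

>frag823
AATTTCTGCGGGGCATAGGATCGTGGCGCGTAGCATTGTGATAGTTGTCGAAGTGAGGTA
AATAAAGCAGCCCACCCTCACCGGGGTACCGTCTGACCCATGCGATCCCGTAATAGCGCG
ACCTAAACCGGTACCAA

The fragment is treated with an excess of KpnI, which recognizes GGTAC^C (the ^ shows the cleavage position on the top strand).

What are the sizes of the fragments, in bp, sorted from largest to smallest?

89, 45, 3 bp

KpnI sites (GGTACC) start at positions 85, 130.
KpnI cuts after base 5 of each site (before the last base), so after positions 89, 134.
Linear molecule, 2 cuts → 3 fragments:
  1–89 → 89 bp
  90–134 → 45 bp
  135–137 → 3 bp
Sorted largest to smallest: 89, 45, 3 bp.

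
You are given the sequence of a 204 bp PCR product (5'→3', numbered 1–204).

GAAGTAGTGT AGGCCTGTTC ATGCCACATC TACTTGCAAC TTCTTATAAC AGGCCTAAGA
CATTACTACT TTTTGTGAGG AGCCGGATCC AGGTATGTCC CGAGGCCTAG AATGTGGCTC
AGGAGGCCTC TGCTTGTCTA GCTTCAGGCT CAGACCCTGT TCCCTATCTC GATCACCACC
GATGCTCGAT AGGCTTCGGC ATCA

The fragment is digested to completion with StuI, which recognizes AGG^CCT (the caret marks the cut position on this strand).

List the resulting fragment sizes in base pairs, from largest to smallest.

78, 52, 40, 21, 13 bp

StuI sites (AGGCCT) start at positions 11, 51, 103, 124.
StuI cuts after base 3 of each site, so after positions 13, 53, 105, 126.
Linear molecule, 4 cuts → 5 fragments:
  1–13 → 13 bp
  14–53 → 40 bp
  54–105 → 52 bp
  106–126 → 21 bp
  127–204 → 78 bp
Sorted largest to smallest: 78, 52, 40, 21, 13 bp.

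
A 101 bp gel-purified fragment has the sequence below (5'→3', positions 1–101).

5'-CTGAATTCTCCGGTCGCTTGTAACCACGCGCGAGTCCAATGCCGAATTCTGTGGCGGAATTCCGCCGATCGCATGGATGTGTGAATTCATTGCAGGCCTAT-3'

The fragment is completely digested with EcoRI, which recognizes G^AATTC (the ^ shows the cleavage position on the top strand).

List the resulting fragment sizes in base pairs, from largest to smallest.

EcoRI sites (GAATTC) start at positions 3, 44, 57, 83.
EcoRI cuts after the first base of each site, so after positions 3, 44, 57, 83.
Linear molecule, 4 cuts → 5 fragments:
  1–3 → 3 bp
  4–44 → 41 bp
  45–57 → 13 bp
  58–83 → 26 bp
  84–101 → 18 bp
Sorted largest to smallest: 41, 26, 18, 13, 3 bp.

41, 26, 18, 13, 3 bp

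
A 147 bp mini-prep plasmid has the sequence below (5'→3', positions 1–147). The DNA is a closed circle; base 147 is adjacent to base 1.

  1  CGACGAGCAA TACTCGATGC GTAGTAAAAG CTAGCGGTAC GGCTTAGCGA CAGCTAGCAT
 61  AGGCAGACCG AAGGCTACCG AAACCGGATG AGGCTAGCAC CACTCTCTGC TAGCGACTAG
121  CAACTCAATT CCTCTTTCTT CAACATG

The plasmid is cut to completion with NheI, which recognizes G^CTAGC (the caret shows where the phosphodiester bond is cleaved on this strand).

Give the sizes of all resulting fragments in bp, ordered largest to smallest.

NheI sites (GCTAGC) start at positions 30, 53, 93, 109.
NheI cuts after the first base of each site, so after positions 30, 53, 93, 109.
Circular molecule, 4 cuts → 4 fragments:
  31–53 → 23 bp
  54–93 → 40 bp
  94–109 → 16 bp
  110–147 then 1–30 → 38 + 30 = 68 bp
Sorted largest to smallest: 68, 40, 23, 16 bp.

68, 40, 23, 16 bp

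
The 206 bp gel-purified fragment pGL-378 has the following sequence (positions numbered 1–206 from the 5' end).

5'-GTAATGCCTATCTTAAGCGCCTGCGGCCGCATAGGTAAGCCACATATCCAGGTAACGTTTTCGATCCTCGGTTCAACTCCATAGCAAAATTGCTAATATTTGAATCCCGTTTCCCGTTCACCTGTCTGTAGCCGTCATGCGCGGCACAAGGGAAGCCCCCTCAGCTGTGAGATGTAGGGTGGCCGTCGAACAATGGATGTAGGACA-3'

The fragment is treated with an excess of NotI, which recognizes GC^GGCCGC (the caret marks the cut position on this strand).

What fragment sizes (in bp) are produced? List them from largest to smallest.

The NotI site (GCGGCCGC) starts at position 23.
NotI cuts after base 2 of each site, so after position 24.
Linear molecule, 1 cut → 2 fragments:
  1–24 → 24 bp
  25–206 → 182 bp
Sorted largest to smallest: 182, 24 bp.

182, 24 bp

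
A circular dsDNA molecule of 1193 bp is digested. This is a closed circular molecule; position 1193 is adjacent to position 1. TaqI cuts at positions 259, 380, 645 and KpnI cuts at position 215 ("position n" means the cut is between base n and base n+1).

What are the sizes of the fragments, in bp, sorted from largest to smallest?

763, 265, 121, 44 bp

Combined cut positions (sorted): 215, 259, 380, 645.
Circular molecule, 4 cuts → 4 fragments:
  259 − 215 = 44 bp
  380 − 259 = 121 bp
  645 − 380 = 265 bp
  wrap: 1193 − 645 + 215 = 763 bp
Sorted largest to smallest: 763, 265, 121, 44 bp.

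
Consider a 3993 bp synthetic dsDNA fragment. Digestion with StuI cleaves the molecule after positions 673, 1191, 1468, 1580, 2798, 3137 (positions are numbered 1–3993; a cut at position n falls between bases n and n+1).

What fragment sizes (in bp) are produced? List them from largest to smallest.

Linear molecule, 6 cuts → 7 fragments:
  673 − 0 = 673 bp
  1191 − 673 = 518 bp
  1468 − 1191 = 277 bp
  1580 − 1468 = 112 bp
  2798 − 1580 = 1218 bp
  3137 − 2798 = 339 bp
  3993 − 3137 = 856 bp
Sorted largest to smallest: 1218, 856, 673, 518, 339, 277, 112 bp.

1218, 856, 673, 518, 339, 277, 112 bp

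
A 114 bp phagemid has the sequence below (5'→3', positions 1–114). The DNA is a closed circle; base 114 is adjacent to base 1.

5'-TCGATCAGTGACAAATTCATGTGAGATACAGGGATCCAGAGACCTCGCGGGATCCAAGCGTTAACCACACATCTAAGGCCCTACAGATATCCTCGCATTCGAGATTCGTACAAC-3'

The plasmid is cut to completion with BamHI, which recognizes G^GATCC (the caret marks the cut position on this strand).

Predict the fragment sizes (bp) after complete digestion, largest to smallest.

BamHI sites (GGATCC) start at positions 32, 50.
BamHI cuts after the first base of each site, so after positions 32, 50.
Circular molecule, 2 cuts → 2 fragments:
  33–50 → 18 bp
  51–114 then 1–32 → 64 + 32 = 96 bp
Sorted largest to smallest: 96, 18 bp.

96, 18 bp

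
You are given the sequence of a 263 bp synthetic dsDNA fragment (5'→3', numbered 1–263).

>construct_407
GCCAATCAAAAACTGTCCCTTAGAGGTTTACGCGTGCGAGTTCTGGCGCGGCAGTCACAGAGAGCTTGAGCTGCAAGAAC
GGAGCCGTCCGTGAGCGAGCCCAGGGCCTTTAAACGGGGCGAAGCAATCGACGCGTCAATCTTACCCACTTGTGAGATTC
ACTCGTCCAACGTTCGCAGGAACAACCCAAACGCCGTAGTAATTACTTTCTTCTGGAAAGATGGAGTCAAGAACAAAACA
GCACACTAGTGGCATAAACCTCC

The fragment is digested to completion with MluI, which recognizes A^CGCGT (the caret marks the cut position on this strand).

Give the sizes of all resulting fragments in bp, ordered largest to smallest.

132, 101, 30 bp

MluI sites (ACGCGT) start at positions 30, 131.
MluI cuts after the first base of each site, so after positions 30, 131.
Linear molecule, 2 cuts → 3 fragments:
  1–30 → 30 bp
  31–131 → 101 bp
  132–263 → 132 bp
Sorted largest to smallest: 132, 101, 30 bp.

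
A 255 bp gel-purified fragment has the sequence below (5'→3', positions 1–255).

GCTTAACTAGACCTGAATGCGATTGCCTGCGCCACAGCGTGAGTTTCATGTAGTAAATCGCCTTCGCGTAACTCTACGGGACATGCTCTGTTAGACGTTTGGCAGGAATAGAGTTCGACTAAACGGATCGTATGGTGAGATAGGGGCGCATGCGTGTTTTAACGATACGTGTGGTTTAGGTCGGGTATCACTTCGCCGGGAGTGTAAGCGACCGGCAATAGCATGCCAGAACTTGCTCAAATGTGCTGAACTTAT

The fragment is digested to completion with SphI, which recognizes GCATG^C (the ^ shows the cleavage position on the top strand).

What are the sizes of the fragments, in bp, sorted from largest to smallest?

SphI sites (GCATGC) start at positions 148, 221.
SphI cuts after base 5 of each site (before the last base), so after positions 152, 225.
Linear molecule, 2 cuts → 3 fragments:
  1–152 → 152 bp
  153–225 → 73 bp
  226–255 → 30 bp
Sorted largest to smallest: 152, 73, 30 bp.

152, 73, 30 bp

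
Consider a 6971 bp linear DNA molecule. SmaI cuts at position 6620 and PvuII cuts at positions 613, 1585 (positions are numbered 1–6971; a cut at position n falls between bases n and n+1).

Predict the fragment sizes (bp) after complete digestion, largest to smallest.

Combined cut positions (sorted): 613, 1585, 6620.
Linear molecule, 3 cuts → 4 fragments:
  613 − 0 = 613 bp
  1585 − 613 = 972 bp
  6620 − 1585 = 5035 bp
  6971 − 6620 = 351 bp
Sorted largest to smallest: 5035, 972, 613, 351 bp.

5035, 972, 613, 351 bp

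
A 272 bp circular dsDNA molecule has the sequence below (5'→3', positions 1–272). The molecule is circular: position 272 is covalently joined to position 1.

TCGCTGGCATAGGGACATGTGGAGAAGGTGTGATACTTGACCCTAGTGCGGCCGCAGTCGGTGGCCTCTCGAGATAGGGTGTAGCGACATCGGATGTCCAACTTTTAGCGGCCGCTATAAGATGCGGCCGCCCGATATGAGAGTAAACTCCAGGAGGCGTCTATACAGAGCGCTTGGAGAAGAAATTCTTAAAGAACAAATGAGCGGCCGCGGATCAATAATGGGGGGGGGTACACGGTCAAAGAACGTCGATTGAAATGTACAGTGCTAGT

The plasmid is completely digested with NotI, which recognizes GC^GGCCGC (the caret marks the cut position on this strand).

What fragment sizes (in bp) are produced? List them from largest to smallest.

116, 80, 60, 16 bp

NotI sites (GCGGCCGC) start at positions 48, 108, 124, 204.
NotI cuts after base 2 of each site, so after positions 49, 109, 125, 205.
Circular molecule, 4 cuts → 4 fragments:
  50–109 → 60 bp
  110–125 → 16 bp
  126–205 → 80 bp
  206–272 then 1–49 → 67 + 49 = 116 bp
Sorted largest to smallest: 116, 80, 60, 16 bp.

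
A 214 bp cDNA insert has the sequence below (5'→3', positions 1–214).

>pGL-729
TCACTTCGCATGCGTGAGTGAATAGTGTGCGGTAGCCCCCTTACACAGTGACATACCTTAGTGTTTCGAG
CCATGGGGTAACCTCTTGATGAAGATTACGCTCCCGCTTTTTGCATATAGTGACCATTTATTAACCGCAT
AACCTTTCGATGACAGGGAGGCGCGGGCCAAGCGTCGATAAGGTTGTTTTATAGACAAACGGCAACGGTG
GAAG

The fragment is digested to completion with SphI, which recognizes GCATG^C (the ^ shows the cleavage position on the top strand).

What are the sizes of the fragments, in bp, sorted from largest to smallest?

202, 12 bp

The SphI site (GCATGC) starts at position 8.
SphI cuts after base 5 of each site (before the last base), so after position 12.
Linear molecule, 1 cut → 2 fragments:
  1–12 → 12 bp
  13–214 → 202 bp
Sorted largest to smallest: 202, 12 bp.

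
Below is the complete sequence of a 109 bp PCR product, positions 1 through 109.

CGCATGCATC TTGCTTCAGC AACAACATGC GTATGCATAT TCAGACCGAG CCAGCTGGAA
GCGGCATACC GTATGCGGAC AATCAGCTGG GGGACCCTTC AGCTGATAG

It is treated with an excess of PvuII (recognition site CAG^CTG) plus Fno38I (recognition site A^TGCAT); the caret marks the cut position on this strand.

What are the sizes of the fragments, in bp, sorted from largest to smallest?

32, 29, 21, 16, 7, 4 bp

PvuII sites (CAGCTG) start at positions 52, 84, 100.
PvuII cuts after base 3 of each site, so after positions 54, 86, 102.
Fno38I sites (ATGCAT) start at positions 4, 33.
Fno38I cuts after the first base of each site, so after positions 4, 33.
Combined cut positions: 4, 33, 54, 86, 102.
Linear molecule, 5 cuts → 6 fragments:
  1–4 → 4 bp
  5–33 → 29 bp
  34–54 → 21 bp
  55–86 → 32 bp
  87–102 → 16 bp
  103–109 → 7 bp
Sorted largest to smallest: 32, 29, 21, 16, 7, 4 bp.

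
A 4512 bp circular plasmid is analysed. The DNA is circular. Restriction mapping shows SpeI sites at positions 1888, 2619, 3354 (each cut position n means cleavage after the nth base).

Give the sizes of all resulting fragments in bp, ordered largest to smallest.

Circular molecule, 3 cuts → 3 fragments:
  2619 − 1888 = 731 bp
  3354 − 2619 = 735 bp
  wrap: 4512 − 3354 + 1888 = 3046 bp
Sorted largest to smallest: 3046, 735, 731 bp.

3046, 735, 731 bp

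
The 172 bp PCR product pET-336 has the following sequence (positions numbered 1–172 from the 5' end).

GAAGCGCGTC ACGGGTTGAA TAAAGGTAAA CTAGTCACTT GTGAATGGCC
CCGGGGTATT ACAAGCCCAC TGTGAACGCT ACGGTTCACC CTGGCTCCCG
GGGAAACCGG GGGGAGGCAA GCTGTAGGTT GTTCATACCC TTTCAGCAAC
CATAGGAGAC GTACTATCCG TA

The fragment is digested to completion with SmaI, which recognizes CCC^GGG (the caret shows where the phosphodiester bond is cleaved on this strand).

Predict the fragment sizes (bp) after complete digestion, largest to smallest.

73, 52, 47 bp

SmaI sites (CCCGGG) start at positions 50, 97.
SmaI cuts after base 3 of each site, so after positions 52, 99.
Linear molecule, 2 cuts → 3 fragments:
  1–52 → 52 bp
  53–99 → 47 bp
  100–172 → 73 bp
Sorted largest to smallest: 73, 52, 47 bp.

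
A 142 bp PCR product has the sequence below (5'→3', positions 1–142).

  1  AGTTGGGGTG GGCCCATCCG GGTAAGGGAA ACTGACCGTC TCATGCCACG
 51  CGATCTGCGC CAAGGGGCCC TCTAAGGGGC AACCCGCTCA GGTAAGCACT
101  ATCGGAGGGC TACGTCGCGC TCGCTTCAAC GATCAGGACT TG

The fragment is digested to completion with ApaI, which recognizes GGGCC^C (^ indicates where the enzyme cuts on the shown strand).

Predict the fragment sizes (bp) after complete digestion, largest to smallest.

ApaI sites (GGGCCC) start at positions 10, 65.
ApaI cuts after base 5 of each site (before the last base), so after positions 14, 69.
Linear molecule, 2 cuts → 3 fragments:
  1–14 → 14 bp
  15–69 → 55 bp
  70–142 → 73 bp
Sorted largest to smallest: 73, 55, 14 bp.

73, 55, 14 bp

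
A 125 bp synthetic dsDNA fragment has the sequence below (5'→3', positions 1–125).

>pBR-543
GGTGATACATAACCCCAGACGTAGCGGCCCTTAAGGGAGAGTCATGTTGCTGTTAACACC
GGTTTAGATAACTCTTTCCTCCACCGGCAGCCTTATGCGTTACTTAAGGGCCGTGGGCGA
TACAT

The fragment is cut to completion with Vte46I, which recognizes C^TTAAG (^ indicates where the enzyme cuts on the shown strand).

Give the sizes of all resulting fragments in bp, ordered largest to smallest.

Vte46I sites (CTTAAG) start at positions 30, 103.
Vte46I cuts after the first base of each site, so after positions 30, 103.
Linear molecule, 2 cuts → 3 fragments:
  1–30 → 30 bp
  31–103 → 73 bp
  104–125 → 22 bp
Sorted largest to smallest: 73, 30, 22 bp.

73, 30, 22 bp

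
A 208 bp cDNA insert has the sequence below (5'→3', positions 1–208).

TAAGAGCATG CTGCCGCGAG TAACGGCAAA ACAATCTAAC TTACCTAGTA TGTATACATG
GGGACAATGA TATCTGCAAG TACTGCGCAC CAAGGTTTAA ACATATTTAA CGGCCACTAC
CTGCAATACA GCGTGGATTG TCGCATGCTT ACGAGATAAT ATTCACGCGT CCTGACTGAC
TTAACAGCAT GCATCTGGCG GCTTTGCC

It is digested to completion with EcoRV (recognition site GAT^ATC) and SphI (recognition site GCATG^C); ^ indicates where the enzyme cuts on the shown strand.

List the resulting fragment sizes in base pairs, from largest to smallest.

The EcoRV site (GATATC) starts at position 69.
EcoRV cuts after base 3 of each site, so after position 71.
SphI sites (GCATGC) start at positions 6, 143, 187.
SphI cuts after base 5 of each site (before the last base), so after positions 10, 147, 191.
Combined cut positions: 10, 71, 147, 191.
Linear molecule, 4 cuts → 5 fragments:
  1–10 → 10 bp
  11–71 → 61 bp
  72–147 → 76 bp
  148–191 → 44 bp
  192–208 → 17 bp
Sorted largest to smallest: 76, 61, 44, 17, 10 bp.

76, 61, 44, 17, 10 bp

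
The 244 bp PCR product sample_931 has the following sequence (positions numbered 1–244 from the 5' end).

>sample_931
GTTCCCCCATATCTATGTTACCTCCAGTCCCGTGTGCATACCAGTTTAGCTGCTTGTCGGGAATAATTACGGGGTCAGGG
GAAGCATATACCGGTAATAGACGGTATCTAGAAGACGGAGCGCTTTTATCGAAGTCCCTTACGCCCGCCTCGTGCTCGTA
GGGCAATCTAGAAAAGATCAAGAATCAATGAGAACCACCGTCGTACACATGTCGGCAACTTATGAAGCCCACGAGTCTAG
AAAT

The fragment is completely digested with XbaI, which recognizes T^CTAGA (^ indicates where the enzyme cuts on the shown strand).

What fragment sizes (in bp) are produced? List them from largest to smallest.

XbaI sites (TCTAGA) start at positions 107, 167, 236.
XbaI cuts after the first base of each site, so after positions 107, 167, 236.
Linear molecule, 3 cuts → 4 fragments:
  1–107 → 107 bp
  108–167 → 60 bp
  168–236 → 69 bp
  237–244 → 8 bp
Sorted largest to smallest: 107, 69, 60, 8 bp.

107, 69, 60, 8 bp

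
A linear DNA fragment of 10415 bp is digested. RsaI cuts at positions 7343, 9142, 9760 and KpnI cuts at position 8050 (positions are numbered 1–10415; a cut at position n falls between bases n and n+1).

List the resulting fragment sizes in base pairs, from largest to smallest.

Combined cut positions (sorted): 7343, 8050, 9142, 9760.
Linear molecule, 4 cuts → 5 fragments:
  7343 − 0 = 7343 bp
  8050 − 7343 = 707 bp
  9142 − 8050 = 1092 bp
  9760 − 9142 = 618 bp
  10415 − 9760 = 655 bp
Sorted largest to smallest: 7343, 1092, 707, 655, 618 bp.

7343, 1092, 707, 655, 618 bp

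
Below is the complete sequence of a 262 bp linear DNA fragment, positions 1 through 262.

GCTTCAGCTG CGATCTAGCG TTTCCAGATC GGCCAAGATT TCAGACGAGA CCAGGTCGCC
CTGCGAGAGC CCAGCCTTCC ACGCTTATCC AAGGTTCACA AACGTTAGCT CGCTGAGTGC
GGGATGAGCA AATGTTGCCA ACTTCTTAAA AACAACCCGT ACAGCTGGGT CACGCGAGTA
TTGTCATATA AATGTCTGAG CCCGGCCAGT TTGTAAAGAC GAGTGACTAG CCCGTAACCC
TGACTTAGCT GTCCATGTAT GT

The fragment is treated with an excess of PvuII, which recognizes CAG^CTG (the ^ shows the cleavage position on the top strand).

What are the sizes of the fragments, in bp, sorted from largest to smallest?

157, 98, 7 bp

PvuII sites (CAGCTG) start at positions 5, 162.
PvuII cuts after base 3 of each site, so after positions 7, 164.
Linear molecule, 2 cuts → 3 fragments:
  1–7 → 7 bp
  8–164 → 157 bp
  165–262 → 98 bp
Sorted largest to smallest: 157, 98, 7 bp.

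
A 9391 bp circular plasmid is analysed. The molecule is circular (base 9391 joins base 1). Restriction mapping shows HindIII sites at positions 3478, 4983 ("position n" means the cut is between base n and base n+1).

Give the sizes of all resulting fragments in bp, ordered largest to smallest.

Circular molecule, 2 cuts → 2 fragments:
  4983 − 3478 = 1505 bp
  wrap: 9391 − 4983 + 3478 = 7886 bp
Sorted largest to smallest: 7886, 1505 bp.

7886, 1505 bp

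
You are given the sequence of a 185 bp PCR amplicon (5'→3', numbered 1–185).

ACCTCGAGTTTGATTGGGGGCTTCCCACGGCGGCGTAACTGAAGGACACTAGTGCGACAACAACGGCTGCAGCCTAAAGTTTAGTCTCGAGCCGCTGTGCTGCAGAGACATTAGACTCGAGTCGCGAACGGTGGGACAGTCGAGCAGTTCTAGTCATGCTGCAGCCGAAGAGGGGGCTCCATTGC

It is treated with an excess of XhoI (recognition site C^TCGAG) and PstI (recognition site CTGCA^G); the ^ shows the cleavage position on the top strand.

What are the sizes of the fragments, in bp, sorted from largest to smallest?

68, 47, 22, 18, 15, 12, 3 bp

XhoI sites (CTCGAG) start at positions 3, 86, 116.
XhoI cuts after the first base of each site, so after positions 3, 86, 116.
PstI sites (CTGCAG) start at positions 67, 100, 159.
PstI cuts after base 5 of each site (before the last base), so after positions 71, 104, 163.
Combined cut positions: 3, 71, 86, 104, 116, 163.
Linear molecule, 6 cuts → 7 fragments:
  1–3 → 3 bp
  4–71 → 68 bp
  72–86 → 15 bp
  87–104 → 18 bp
  105–116 → 12 bp
  117–163 → 47 bp
  164–185 → 22 bp
Sorted largest to smallest: 68, 47, 22, 18, 15, 12, 3 bp.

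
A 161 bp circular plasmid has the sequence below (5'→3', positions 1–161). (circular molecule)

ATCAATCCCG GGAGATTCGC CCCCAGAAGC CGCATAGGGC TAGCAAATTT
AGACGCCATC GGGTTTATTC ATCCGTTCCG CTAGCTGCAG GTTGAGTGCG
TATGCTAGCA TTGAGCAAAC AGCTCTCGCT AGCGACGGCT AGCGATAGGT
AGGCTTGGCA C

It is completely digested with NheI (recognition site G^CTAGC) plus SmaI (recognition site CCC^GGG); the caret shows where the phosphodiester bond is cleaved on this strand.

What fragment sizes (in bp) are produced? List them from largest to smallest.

NheI sites (GCTAGC) start at positions 39, 80, 104, 128, 138.
NheI cuts after the first base of each site, so after positions 39, 80, 104, 128, 138.
The SmaI site (CCCGGG) starts at position 7.
SmaI cuts after base 3 of each site, so after position 9.
Combined cut positions: 9, 39, 80, 104, 128, 138.
Circular molecule, 6 cuts → 6 fragments:
  10–39 → 30 bp
  40–80 → 41 bp
  81–104 → 24 bp
  105–128 → 24 bp
  129–138 → 10 bp
  139–161 then 1–9 → 23 + 9 = 32 bp
Sorted largest to smallest: 41, 32, 30, 24, 24, 10 bp.

41, 32, 30, 24, 24, 10 bp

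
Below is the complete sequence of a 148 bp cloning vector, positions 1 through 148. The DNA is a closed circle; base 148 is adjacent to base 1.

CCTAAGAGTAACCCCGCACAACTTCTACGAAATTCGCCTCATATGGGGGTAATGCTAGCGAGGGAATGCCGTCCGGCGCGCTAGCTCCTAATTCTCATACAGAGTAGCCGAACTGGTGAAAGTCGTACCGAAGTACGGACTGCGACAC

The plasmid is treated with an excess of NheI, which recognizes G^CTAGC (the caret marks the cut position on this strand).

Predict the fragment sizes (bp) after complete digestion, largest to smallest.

NheI sites (GCTAGC) start at positions 54, 80.
NheI cuts after the first base of each site, so after positions 54, 80.
Circular molecule, 2 cuts → 2 fragments:
  55–80 → 26 bp
  81–148 then 1–54 → 68 + 54 = 122 bp
Sorted largest to smallest: 122, 26 bp.

122, 26 bp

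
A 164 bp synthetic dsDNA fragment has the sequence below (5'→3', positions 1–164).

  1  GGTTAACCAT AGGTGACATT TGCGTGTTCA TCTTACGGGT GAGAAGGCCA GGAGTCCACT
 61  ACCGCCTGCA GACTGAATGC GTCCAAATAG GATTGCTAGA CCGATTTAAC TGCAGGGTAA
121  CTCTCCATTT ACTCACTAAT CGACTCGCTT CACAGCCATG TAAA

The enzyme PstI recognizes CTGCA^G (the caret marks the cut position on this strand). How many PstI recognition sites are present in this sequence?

2

CTGCAG occurs starting at positions 66, 110.
PstI cuts at 2 sites.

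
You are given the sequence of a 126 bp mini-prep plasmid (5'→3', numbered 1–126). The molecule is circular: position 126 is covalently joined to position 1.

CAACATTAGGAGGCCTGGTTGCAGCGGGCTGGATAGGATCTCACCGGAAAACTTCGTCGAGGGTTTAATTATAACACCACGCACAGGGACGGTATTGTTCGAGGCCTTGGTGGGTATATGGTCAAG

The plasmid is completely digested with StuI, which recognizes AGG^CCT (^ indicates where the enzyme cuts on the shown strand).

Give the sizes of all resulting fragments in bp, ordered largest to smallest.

StuI sites (AGGCCT) start at positions 11, 102.
StuI cuts after base 3 of each site, so after positions 13, 104.
Circular molecule, 2 cuts → 2 fragments:
  14–104 → 91 bp
  105–126 then 1–13 → 22 + 13 = 35 bp
Sorted largest to smallest: 91, 35 bp.

91, 35 bp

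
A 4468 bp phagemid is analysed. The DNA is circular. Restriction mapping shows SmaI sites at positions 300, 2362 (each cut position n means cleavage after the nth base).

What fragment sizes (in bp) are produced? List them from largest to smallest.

2406, 2062 bp

Circular molecule, 2 cuts → 2 fragments:
  2362 − 300 = 2062 bp
  wrap: 4468 − 2362 + 300 = 2406 bp
Sorted largest to smallest: 2406, 2062 bp.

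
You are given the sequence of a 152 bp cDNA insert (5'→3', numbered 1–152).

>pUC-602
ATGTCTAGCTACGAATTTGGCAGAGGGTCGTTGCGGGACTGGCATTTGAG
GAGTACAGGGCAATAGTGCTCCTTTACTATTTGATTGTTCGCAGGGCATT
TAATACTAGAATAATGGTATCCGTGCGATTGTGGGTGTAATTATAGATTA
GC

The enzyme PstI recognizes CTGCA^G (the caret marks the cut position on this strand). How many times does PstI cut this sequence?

No occurrence of CTGCAG is present in the sequence.
PstI does not cut: 0 sites.

0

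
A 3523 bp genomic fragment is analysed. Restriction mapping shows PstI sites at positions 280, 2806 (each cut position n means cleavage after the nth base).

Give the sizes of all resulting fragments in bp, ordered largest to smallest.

2526, 717, 280 bp

Linear molecule, 2 cuts → 3 fragments:
  280 − 0 = 280 bp
  2806 − 280 = 2526 bp
  3523 − 2806 = 717 bp
Sorted largest to smallest: 2526, 717, 280 bp.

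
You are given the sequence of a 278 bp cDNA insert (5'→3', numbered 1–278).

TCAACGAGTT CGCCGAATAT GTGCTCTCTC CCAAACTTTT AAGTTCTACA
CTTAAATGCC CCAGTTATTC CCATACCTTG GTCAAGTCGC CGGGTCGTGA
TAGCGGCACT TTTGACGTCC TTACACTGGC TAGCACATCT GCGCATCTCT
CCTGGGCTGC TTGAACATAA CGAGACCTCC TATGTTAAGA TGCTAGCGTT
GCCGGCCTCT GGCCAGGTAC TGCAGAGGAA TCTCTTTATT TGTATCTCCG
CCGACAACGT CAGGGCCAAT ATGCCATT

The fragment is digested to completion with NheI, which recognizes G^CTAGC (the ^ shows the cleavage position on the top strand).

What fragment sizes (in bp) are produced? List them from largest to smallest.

129, 86, 63 bp

NheI sites (GCTAGC) start at positions 129, 192.
NheI cuts after the first base of each site, so after positions 129, 192.
Linear molecule, 2 cuts → 3 fragments:
  1–129 → 129 bp
  130–192 → 63 bp
  193–278 → 86 bp
Sorted largest to smallest: 129, 86, 63 bp.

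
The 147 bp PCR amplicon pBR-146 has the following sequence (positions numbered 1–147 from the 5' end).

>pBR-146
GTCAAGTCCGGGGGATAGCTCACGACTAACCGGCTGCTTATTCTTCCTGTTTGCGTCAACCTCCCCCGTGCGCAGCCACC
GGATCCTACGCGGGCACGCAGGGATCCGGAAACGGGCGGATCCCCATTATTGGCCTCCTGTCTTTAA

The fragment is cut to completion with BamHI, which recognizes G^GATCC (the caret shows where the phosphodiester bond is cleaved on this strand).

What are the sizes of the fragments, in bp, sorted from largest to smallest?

81, 29, 21, 16 bp

BamHI sites (GGATCC) start at positions 81, 102, 118.
BamHI cuts after the first base of each site, so after positions 81, 102, 118.
Linear molecule, 3 cuts → 4 fragments:
  1–81 → 81 bp
  82–102 → 21 bp
  103–118 → 16 bp
  119–147 → 29 bp
Sorted largest to smallest: 81, 29, 21, 16 bp.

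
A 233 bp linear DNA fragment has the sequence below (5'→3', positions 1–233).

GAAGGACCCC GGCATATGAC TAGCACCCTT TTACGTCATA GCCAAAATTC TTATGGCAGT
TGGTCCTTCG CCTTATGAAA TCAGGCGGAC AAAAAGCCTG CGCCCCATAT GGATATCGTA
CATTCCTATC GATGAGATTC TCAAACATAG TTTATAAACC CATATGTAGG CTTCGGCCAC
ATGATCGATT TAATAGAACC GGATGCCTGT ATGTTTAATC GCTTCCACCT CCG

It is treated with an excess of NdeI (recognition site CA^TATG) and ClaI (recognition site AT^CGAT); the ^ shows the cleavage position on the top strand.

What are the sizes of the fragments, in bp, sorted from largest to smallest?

NdeI sites (CATATG) start at positions 13, 106, 161.
NdeI cuts after base 2 of each site, so after positions 14, 107, 162.
ClaI sites (ATCGAT) start at positions 128, 184.
ClaI cuts after base 2 of each site, so after positions 129, 185.
Combined cut positions: 14, 107, 129, 162, 185.
Linear molecule, 5 cuts → 6 fragments:
  1–14 → 14 bp
  15–107 → 93 bp
  108–129 → 22 bp
  130–162 → 33 bp
  163–185 → 23 bp
  186–233 → 48 bp
Sorted largest to smallest: 93, 48, 33, 23, 22, 14 bp.

93, 48, 33, 23, 22, 14 bp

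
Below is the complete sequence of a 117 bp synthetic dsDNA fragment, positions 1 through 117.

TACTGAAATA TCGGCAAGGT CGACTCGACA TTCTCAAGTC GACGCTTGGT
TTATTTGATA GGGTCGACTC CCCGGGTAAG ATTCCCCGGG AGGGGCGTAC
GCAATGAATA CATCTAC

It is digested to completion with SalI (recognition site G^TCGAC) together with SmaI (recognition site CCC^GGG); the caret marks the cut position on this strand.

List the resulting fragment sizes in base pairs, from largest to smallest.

30, 25, 19, 19, 14, 10 bp

SalI sites (GTCGAC) start at positions 19, 38, 63.
SalI cuts after the first base of each site, so after positions 19, 38, 63.
SmaI sites (CCCGGG) start at positions 71, 85.
SmaI cuts after base 3 of each site, so after positions 73, 87.
Combined cut positions: 19, 38, 63, 73, 87.
Linear molecule, 5 cuts → 6 fragments:
  1–19 → 19 bp
  20–38 → 19 bp
  39–63 → 25 bp
  64–73 → 10 bp
  74–87 → 14 bp
  88–117 → 30 bp
Sorted largest to smallest: 30, 25, 19, 19, 14, 10 bp.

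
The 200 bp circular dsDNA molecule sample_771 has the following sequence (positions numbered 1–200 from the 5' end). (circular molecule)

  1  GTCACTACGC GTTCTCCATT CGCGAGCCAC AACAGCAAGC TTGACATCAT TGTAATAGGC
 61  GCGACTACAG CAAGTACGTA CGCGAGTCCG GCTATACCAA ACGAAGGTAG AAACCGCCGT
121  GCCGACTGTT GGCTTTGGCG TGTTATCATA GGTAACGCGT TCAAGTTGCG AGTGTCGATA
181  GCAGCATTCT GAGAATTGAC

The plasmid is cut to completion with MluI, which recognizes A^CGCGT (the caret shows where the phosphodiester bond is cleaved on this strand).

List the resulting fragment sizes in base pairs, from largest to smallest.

148, 52 bp

MluI sites (ACGCGT) start at positions 7, 155.
MluI cuts after the first base of each site, so after positions 7, 155.
Circular molecule, 2 cuts → 2 fragments:
  8–155 → 148 bp
  156–200 then 1–7 → 45 + 7 = 52 bp
Sorted largest to smallest: 148, 52 bp.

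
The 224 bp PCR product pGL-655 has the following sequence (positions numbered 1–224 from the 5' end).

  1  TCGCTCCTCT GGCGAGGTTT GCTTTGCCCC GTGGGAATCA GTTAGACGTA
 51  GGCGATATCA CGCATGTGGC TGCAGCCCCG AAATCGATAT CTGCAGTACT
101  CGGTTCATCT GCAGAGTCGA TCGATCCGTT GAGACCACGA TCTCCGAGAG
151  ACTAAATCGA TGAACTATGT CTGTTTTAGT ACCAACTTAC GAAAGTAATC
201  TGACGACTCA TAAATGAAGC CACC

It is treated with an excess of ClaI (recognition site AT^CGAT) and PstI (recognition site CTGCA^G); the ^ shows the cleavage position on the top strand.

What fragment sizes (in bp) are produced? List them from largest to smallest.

74, 67, 36, 18, 11, 10, 8 bp

ClaI sites (ATCGAT) start at positions 83, 120, 156.
ClaI cuts after base 2 of each site, so after positions 84, 121, 157.
PstI sites (CTGCAG) start at positions 70, 91, 109.
PstI cuts after base 5 of each site (before the last base), so after positions 74, 95, 113.
Combined cut positions: 74, 84, 95, 113, 121, 157.
Linear molecule, 6 cuts → 7 fragments:
  1–74 → 74 bp
  75–84 → 10 bp
  85–95 → 11 bp
  96–113 → 18 bp
  114–121 → 8 bp
  122–157 → 36 bp
  158–224 → 67 bp
Sorted largest to smallest: 74, 67, 36, 18, 11, 10, 8 bp.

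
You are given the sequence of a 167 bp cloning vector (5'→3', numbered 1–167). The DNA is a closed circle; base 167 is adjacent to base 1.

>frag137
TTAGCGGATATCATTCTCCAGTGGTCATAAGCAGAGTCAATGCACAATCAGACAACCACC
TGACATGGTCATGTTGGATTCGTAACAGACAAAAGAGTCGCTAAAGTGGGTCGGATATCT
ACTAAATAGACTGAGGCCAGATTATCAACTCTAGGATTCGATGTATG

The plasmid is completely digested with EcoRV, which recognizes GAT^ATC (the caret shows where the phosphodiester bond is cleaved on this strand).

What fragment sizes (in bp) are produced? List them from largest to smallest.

107, 60 bp

EcoRV sites (GATATC) start at positions 7, 114.
EcoRV cuts after base 3 of each site, so after positions 9, 116.
Circular molecule, 2 cuts → 2 fragments:
  10–116 → 107 bp
  117–167 then 1–9 → 51 + 9 = 60 bp
Sorted largest to smallest: 107, 60 bp.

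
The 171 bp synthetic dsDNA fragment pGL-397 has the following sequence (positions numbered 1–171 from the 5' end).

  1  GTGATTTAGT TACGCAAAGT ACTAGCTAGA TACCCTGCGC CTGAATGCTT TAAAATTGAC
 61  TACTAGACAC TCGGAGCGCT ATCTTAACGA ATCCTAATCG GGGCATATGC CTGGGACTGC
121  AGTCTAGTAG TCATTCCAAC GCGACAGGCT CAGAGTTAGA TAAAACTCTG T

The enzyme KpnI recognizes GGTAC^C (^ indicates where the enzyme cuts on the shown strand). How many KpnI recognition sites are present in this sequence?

No occurrence of GGTACC is present in the sequence.
KpnI does not cut: 0 sites.

0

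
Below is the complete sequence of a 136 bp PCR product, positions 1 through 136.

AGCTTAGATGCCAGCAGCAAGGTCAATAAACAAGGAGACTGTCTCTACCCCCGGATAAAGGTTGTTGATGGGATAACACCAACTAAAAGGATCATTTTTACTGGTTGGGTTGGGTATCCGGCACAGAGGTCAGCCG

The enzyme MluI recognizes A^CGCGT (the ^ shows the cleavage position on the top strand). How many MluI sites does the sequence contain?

0

No occurrence of ACGCGT is present in the sequence.
MluI does not cut: 0 sites.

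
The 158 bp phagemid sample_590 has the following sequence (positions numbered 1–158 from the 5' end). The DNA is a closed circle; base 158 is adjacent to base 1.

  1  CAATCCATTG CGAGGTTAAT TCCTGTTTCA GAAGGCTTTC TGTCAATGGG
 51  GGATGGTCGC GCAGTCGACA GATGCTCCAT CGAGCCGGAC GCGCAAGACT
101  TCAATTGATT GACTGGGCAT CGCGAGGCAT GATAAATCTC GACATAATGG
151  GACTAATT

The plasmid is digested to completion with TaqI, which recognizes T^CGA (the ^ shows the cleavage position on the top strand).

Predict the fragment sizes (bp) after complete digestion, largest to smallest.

84, 59, 15 bp

TaqI sites (TCGA) start at positions 65, 80, 139.
TaqI cuts after the first base of each site, so after positions 65, 80, 139.
Circular molecule, 3 cuts → 3 fragments:
  66–80 → 15 bp
  81–139 → 59 bp
  140–158 then 1–65 → 19 + 65 = 84 bp
Sorted largest to smallest: 84, 59, 15 bp.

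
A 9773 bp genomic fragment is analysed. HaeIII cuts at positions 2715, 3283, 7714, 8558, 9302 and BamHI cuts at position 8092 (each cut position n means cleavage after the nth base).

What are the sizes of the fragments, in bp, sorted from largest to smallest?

4431, 2715, 744, 568, 471, 466, 378 bp

Combined cut positions (sorted): 2715, 3283, 7714, 8092, 8558, 9302.
Linear molecule, 6 cuts → 7 fragments:
  2715 − 0 = 2715 bp
  3283 − 2715 = 568 bp
  7714 − 3283 = 4431 bp
  8092 − 7714 = 378 bp
  8558 − 8092 = 466 bp
  9302 − 8558 = 744 bp
  9773 − 9302 = 471 bp
Sorted largest to smallest: 4431, 2715, 744, 568, 471, 466, 378 bp.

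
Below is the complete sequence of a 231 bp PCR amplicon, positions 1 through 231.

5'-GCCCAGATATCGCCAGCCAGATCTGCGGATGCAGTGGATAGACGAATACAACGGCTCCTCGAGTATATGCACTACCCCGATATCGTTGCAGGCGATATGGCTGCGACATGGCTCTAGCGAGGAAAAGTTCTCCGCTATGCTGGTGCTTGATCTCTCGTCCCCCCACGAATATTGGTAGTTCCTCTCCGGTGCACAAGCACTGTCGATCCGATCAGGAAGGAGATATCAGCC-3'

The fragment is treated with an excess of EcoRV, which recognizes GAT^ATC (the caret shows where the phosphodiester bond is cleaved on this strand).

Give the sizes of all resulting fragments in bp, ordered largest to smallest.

143, 73, 8, 7 bp

EcoRV sites (GATATC) start at positions 6, 79, 222.
EcoRV cuts after base 3 of each site, so after positions 8, 81, 224.
Linear molecule, 3 cuts → 4 fragments:
  1–8 → 8 bp
  9–81 → 73 bp
  82–224 → 143 bp
  225–231 → 7 bp
Sorted largest to smallest: 143, 73, 8, 7 bp.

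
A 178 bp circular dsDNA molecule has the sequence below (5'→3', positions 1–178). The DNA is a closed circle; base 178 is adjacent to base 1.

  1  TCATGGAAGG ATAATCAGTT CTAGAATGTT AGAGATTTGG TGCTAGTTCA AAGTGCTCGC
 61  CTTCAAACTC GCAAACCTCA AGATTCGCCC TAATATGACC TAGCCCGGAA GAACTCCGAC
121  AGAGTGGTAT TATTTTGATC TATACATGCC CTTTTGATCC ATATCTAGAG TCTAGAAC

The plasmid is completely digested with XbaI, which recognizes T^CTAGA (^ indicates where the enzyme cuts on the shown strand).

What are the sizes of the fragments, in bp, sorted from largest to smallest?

XbaI sites (TCTAGA) start at positions 20, 164, 171.
XbaI cuts after the first base of each site, so after positions 20, 164, 171.
Circular molecule, 3 cuts → 3 fragments:
  21–164 → 144 bp
  165–171 → 7 bp
  172–178 then 1–20 → 7 + 20 = 27 bp
Sorted largest to smallest: 144, 27, 7 bp.

144, 27, 7 bp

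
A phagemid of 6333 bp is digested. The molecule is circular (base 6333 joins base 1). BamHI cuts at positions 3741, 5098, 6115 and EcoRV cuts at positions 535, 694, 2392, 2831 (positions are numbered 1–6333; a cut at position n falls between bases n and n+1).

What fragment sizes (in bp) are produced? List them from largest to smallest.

Combined cut positions (sorted): 535, 694, 2392, 2831, 3741, 5098, 6115.
Circular molecule, 7 cuts → 7 fragments:
  694 − 535 = 159 bp
  2392 − 694 = 1698 bp
  2831 − 2392 = 439 bp
  3741 − 2831 = 910 bp
  5098 − 3741 = 1357 bp
  6115 − 5098 = 1017 bp
  wrap: 6333 − 6115 + 535 = 753 bp
Sorted largest to smallest: 1698, 1357, 1017, 910, 753, 439, 159 bp.

1698, 1357, 1017, 910, 753, 439, 159 bp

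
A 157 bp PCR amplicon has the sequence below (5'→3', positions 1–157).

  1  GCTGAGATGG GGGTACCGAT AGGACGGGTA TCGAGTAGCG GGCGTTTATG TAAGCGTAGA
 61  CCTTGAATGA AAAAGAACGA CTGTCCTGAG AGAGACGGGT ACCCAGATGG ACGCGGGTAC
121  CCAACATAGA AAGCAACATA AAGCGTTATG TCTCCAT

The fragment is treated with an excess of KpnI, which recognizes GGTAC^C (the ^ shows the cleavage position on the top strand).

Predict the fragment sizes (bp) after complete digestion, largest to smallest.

86, 37, 18, 16 bp

KpnI sites (GGTACC) start at positions 12, 98, 116.
KpnI cuts after base 5 of each site (before the last base), so after positions 16, 102, 120.
Linear molecule, 3 cuts → 4 fragments:
  1–16 → 16 bp
  17–102 → 86 bp
  103–120 → 18 bp
  121–157 → 37 bp
Sorted largest to smallest: 86, 37, 18, 16 bp.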